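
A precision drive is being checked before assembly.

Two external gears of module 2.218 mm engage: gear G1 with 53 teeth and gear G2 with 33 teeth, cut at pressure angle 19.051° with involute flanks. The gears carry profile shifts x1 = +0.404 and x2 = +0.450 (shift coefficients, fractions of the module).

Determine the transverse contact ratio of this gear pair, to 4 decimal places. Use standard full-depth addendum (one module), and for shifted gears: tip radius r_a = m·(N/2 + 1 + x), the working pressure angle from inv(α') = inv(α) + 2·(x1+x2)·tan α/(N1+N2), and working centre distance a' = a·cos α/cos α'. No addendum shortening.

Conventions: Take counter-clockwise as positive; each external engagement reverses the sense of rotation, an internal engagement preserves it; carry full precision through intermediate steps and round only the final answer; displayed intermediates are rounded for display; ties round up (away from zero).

topology: single-mesh involute geometry — m = 2.218, 53T/33T pair
base radii: r_b1 = 55.557690, r_b2 = 34.592524
tip radii: r_a1 = 61.891072, r_a2 = 39.813100
inv(α') = inv(19.051°) + 2·(+0.404+0.450)·tan α/(53+33) = 0.01967918  ⇒  α' = 21.86764°
a' = a·cos α / cos α' = 95.3740·cos 19.051°/cos 21.86764° = 97.139729
action lengths: √(r_a1²−r_b1²) = 27.273575, √(r_a2²−r_b2²) = 19.708887
base pitch p_b = π·m·cos α = 6.586401
CR = (27.273575 + 19.708887 − 97.139729·sin 21.86764°)/6.586401 = 1.639962
contact ratio ≈ 1.6400

1.6400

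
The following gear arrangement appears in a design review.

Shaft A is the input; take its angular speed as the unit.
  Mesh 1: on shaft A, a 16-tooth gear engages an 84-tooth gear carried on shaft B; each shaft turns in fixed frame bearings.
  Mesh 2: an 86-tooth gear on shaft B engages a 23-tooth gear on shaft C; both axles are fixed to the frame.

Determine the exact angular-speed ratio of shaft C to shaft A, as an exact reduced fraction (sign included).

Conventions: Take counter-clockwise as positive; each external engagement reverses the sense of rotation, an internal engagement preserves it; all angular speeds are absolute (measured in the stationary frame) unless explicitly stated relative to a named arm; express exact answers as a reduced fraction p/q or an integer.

344/483

class = fixed-axis compound train [2 meshes; 2 ratios multiply, 2 sense flips]
mesh 1 [16T→84T]: running ratio 4/21, sense −
mesh 2 [86T→23T]: running ratio 344/483, sense +
ω_out/ω_in = 344/483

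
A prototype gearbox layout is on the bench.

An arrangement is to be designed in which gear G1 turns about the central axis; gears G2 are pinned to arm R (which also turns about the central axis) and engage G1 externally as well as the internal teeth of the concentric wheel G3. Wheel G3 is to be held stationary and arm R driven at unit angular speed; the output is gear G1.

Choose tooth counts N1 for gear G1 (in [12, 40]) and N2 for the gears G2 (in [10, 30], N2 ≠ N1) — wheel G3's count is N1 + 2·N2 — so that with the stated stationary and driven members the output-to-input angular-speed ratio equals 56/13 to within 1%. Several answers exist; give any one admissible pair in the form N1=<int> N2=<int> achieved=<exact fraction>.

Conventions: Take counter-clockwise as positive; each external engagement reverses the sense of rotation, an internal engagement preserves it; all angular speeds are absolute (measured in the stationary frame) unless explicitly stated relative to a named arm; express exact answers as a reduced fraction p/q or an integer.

N1=13 N2=15 achieved=56/13

topology: planetary set — design target 56/13, arm = carrier (Willis)
Willis with ω_ring = 0: ω_sun/ω_arm = (N1+N3)/N1; set equal to 56/13  ⇒  N3/N1 = 56/13 − 1 = 43/13
N3 = N1 + 2·N2  ⇒  N2/N1 = (N3/N1 − 1)/2 = (43/13 − 1)/2 = 15/13
smallest multiple with N1 ≥ 12 and N2 ≥ 10: k = 1  ⇒  N1 = 1·13 = 13, N2 = 1·15 = 15 (N1 ≤ 40, N2 ≤ 30, N2 ≠ N1 ✓), N3 = 13 + 2·15 = 43
check: (N1+N3)/N1 with N1 = 13, N3 = 43 gives 56/13; |achieved − target| = 0 ≤ 14/325 ✓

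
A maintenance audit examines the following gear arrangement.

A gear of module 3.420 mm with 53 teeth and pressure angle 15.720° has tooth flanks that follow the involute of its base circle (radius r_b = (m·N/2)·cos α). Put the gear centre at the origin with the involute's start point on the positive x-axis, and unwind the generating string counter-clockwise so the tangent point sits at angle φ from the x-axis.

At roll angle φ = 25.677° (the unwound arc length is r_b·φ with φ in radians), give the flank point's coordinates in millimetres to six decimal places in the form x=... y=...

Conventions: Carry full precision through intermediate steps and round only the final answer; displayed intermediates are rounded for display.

x=95.565732 y=2.565151

single-mesh involute tooth geometry (53T wheel at module 3.420)
pitch radius r_p = m·N/2 = 3.420·53/2 = 90.630000
base radius r_b = r_p·cos α = 90.630000·cos 15.720° = 87.240187
roll angle φ = 25.677° = 0.44814819 rad
x = r_b·(cos φ + φ·sin φ) = 95.565732
y = r_b·(sin φ − φ·cos φ) = 2.565151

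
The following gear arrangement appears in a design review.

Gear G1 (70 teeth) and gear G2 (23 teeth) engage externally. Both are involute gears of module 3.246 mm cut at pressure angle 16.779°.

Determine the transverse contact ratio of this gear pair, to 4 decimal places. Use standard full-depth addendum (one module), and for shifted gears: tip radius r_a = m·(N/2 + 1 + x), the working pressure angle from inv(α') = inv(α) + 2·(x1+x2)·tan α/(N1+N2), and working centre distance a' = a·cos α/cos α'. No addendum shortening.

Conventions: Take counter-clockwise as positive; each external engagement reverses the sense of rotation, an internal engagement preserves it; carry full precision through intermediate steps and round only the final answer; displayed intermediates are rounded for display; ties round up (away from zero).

1.8786

single-mesh involute tooth geometry (70T engaging 23T at module 3.246)
base radii: r_b1 = 108.773096, r_b2 = 35.739732
tip radii: r_a1 = 116.856000, r_a2 = 40.575000
no profile shift: α' = α, a' = a
action lengths: √(r_a1²−r_b1²) = 42.705249, √(r_a2²−r_b2²) = 19.209430
base pitch p_b = π·m·cos α = 9.763450
CR = (42.705249 + 19.209430 − 150.939000·sin 16.77900°)/9.763450 = 1.878585
contact ratio ≈ 1.8786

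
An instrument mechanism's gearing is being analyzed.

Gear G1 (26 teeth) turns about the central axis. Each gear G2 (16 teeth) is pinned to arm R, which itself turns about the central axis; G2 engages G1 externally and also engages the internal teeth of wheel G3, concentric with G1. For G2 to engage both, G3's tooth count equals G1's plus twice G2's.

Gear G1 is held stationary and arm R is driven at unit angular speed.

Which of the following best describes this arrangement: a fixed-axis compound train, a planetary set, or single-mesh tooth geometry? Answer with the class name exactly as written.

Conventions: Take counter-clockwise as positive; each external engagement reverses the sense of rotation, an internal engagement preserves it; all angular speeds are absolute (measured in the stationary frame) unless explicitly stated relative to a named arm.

planetary set

class = planetary set [G3 = 26+2·16 = 58; Willis about the carrier]
classification: planetary set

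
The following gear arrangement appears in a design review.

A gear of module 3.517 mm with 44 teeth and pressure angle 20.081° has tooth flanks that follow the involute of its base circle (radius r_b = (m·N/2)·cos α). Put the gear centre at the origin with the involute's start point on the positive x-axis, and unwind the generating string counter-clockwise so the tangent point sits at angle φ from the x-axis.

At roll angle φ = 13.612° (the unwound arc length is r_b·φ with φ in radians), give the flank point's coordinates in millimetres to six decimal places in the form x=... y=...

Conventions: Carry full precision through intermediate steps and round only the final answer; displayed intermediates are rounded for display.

x=74.692256 y=0.322984

class = single-mesh tooth geometry [base-circle involute, m = 3.517, 44T]
pitch radius r_p = m·N/2 = 3.517·44/2 = 77.374000
base radius r_b = r_p·cos α = 77.374000·cos 20.081° = 72.670292
roll angle φ = 13.612° = 0.23757422 rad
x = r_b·(cos φ + φ·sin φ) = 74.692256
y = r_b·(sin φ − φ·cos φ) = 0.322984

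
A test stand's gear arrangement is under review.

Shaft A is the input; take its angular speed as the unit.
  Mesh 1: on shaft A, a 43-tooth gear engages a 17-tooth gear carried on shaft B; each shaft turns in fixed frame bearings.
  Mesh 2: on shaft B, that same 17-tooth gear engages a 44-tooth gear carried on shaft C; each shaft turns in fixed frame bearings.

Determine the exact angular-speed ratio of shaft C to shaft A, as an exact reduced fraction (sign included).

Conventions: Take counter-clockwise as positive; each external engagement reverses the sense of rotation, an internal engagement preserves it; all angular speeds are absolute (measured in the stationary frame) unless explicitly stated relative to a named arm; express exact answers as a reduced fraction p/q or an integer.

class = fixed-axis compound train [2 meshes; 2 ratios multiply, 2 sense flips]
mesh 1 [43T→17T]: running ratio 43/17, sense −
mesh 2 [17T→44T]: running ratio 43/44, sense +
ω_out/ω_in = 43/44

43/44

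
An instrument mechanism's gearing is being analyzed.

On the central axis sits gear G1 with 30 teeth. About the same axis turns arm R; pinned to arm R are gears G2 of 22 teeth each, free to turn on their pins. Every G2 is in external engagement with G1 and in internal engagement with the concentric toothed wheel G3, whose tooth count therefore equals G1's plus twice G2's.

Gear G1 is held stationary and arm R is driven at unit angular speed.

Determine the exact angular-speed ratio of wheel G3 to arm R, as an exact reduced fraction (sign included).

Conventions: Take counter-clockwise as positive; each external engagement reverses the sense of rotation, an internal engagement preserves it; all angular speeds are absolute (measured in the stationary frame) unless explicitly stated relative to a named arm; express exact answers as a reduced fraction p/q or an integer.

52/37

class = planetary set [G3 = 30+2·22 = 74; Willis about the carrier]
ring teeth: 30 + 2·22 = 74
30(ω_sun−ω_arm) = −74(ω_ring−ω_arm),  ω_sun = 0, ω_arm = 1
ω_ring = 1 − (30/74)(0−1) = 52/37
ω_out/ω_in = 52/37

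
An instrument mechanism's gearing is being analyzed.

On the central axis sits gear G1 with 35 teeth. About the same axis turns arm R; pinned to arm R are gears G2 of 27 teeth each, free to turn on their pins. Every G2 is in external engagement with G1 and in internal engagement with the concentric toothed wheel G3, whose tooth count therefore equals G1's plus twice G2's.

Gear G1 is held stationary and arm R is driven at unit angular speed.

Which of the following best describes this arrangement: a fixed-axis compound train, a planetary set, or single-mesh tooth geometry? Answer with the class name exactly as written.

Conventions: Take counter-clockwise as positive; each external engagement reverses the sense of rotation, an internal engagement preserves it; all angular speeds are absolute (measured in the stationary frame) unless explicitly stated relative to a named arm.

planetary set

topology: planetary set — G1 35T / G2 27T / G3 89T, arm = carrier (Willis)
classification: planetary set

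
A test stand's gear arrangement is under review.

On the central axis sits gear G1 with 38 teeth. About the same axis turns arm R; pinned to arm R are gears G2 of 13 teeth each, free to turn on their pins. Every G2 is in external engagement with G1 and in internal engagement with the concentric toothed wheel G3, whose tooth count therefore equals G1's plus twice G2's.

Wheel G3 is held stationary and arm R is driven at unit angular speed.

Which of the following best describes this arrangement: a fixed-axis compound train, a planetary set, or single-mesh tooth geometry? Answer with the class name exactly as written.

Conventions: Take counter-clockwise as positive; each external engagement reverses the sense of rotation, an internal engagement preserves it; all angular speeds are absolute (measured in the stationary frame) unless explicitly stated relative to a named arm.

recognized (axles ride arm R): planetary set, 38/13/64 teeth
classification: planetary set

planetary set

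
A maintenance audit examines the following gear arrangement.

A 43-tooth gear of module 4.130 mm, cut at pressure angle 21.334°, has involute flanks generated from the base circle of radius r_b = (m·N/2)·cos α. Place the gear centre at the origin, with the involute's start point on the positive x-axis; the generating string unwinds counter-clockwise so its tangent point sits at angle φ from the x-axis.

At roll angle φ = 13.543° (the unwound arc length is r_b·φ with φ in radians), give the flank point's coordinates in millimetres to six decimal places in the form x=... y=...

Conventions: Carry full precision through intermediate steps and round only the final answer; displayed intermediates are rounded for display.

topology: single-mesh involute geometry — m = 4.130, N = 43
pitch radius r_p = m·N/2 = 4.130·43/2 = 88.795000
base radius r_b = r_p·cos α = 88.795000·cos 21.334° = 82.710368
roll angle φ = 13.543° = 0.23636994 rad
x = r_b·(cos φ + φ·sin φ) = 84.988740
y = r_b·(sin φ − φ·cos φ) = 0.362065

x=84.988740 y=0.362065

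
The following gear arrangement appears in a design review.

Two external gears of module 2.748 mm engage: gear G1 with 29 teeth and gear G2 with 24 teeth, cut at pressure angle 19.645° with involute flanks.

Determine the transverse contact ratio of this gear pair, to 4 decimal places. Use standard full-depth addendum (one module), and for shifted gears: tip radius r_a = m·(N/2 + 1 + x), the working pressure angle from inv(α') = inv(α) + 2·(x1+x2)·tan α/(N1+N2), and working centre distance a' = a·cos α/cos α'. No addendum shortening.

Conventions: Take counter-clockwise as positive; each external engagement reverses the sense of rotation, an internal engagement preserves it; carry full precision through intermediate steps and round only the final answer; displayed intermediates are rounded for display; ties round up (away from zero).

single-mesh involute tooth geometry (29T engaging 24T at module 2.748)
base radii: r_b1 = 37.526712, r_b2 = 31.056589
tip radii: r_a1 = 42.594000, r_a2 = 35.724000
no profile shift: α' = α, a' = a
action lengths: √(r_a1²−r_b1²) = 20.149311, √(r_a2²−r_b2²) = 17.654814
base pitch p_b = π·m·cos α = 8.130596
CR = (20.149311 + 17.654814 − 72.822000·sin 19.64500°)/8.130596 = 1.638502
contact ratio ≈ 1.6385

1.6385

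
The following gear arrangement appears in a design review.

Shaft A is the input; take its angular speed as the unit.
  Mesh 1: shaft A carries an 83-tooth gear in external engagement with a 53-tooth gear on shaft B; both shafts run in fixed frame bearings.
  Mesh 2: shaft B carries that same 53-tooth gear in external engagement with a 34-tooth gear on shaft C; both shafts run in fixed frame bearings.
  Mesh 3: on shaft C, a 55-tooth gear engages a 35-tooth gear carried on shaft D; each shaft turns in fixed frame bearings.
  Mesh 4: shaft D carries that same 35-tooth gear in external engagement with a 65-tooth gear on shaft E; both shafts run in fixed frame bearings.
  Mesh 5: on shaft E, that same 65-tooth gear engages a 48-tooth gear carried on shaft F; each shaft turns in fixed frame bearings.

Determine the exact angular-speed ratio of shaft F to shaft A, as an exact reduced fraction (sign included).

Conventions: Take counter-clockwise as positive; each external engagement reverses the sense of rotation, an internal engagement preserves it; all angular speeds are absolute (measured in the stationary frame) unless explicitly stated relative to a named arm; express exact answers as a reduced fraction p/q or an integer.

-4565/1632

class = fixed-axis compound train [5 meshes; 5 ratios multiply, 5 sense flips]
mesh 1 [83T→53T]: running ratio 83/53, sense −
mesh 2 [53T→34T]: running ratio 83/34, sense +
mesh 3 [55T→35T]: running ratio 913/238, sense −
mesh 4 [35T→65T]: running ratio 913/442, sense +
mesh 5 [65T→48T]: running ratio 4565/1632, sense −
ω_out/ω_in = -4565/1632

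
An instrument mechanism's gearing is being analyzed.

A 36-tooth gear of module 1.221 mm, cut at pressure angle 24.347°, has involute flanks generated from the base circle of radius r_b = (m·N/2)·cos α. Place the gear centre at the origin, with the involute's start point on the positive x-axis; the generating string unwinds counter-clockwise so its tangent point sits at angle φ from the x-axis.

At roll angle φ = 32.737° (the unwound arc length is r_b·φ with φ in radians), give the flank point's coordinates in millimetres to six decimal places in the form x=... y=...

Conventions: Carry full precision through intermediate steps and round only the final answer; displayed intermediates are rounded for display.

single-mesh involute tooth geometry (36T wheel at module 1.221)
pitch radius r_p = m·N/2 = 1.221·36/2 = 21.978000
base radius r_b = r_p·cos α = 21.978000·cos 24.347° = 20.023395
roll angle φ = 32.737° = 0.57136844 rad
x = r_b·(cos φ + φ·sin φ) = 23.029877
y = r_b·(sin φ − φ·cos φ) = 1.204815

x=23.029877 y=1.204815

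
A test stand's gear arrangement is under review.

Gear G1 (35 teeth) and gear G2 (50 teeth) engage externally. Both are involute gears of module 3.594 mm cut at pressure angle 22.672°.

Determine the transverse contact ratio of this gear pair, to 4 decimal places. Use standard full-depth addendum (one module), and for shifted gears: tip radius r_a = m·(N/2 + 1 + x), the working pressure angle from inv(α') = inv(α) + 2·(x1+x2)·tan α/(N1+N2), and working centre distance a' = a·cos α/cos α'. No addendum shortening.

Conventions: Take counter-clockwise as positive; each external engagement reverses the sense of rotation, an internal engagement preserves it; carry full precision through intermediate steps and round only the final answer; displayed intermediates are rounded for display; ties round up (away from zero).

topology: single-mesh involute geometry — m = 3.594, 35T/50T pair
base radii: r_b1 = 58.034888, r_b2 = 82.906982
tip radii: r_a1 = 66.489000, r_a2 = 93.444000
no profile shift: α' = α, a' = a
action lengths: √(r_a1²−r_b1²) = 32.445939, √(r_a2²−r_b2²) = 43.107000
base pitch p_b = π·m·cos α = 10.418399
CR = (32.445939 + 43.107000 − 152.745000·sin 22.67200°)/10.418399 = 1.600687
contact ratio ≈ 1.6007

1.6007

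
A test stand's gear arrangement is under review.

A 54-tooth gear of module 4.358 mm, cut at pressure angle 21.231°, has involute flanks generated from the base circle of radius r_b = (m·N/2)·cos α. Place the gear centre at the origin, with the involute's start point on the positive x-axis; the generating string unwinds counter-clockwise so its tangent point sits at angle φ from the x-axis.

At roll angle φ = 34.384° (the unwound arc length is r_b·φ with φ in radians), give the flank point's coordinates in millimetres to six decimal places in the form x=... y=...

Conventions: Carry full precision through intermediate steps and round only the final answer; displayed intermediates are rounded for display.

single-mesh involute tooth geometry (54T wheel at module 4.358)
pitch radius r_p = m·N/2 = 4.358·54/2 = 117.666000
base radius r_b = r_p·cos α = 117.666000·cos 21.231° = 109.679774
roll angle φ = 34.384° = 0.60011401 rad
x = r_b·(cos φ + φ·sin φ) = 127.686732
y = r_b·(sin φ − φ·cos φ) = 7.620522

x=127.686732 y=7.620522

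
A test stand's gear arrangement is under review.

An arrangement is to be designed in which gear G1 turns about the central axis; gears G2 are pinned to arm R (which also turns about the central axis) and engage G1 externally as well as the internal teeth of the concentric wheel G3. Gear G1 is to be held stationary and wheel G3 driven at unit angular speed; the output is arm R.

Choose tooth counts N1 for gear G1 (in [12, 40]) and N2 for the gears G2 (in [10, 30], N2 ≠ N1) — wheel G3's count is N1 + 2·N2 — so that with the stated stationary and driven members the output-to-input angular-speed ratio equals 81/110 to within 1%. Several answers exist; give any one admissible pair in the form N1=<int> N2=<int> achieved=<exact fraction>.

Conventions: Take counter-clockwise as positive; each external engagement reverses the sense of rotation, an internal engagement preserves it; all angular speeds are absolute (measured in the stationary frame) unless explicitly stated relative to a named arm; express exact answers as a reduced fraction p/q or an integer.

planetary set to be sized for 81/110 (Willis relation)
Willis with ω_sun = 0: ω_arm/ω_ring = N3/(N1+N3); set equal to 81/110  ⇒  N3/N1 = (81/110)/(1 − 81/110) = 81/29
N3 = N1 + 2·N2  ⇒  N2/N1 = (N3/N1 − 1)/2 = (81/29 − 1)/2 = 26/29
smallest multiple with N1 ≥ 12 and N2 ≥ 10: k = 1  ⇒  N1 = 1·29 = 29, N2 = 1·26 = 26 (N1 ≤ 40, N2 ≤ 30, N2 ≠ N1 ✓), N3 = 29 + 2·26 = 81
check: N3/(N1+N3) with N1 = 29, N3 = 81 gives 81/110; |achieved − target| = 0 ≤ 81/11000 ✓

N1=29 N2=26 achieved=81/110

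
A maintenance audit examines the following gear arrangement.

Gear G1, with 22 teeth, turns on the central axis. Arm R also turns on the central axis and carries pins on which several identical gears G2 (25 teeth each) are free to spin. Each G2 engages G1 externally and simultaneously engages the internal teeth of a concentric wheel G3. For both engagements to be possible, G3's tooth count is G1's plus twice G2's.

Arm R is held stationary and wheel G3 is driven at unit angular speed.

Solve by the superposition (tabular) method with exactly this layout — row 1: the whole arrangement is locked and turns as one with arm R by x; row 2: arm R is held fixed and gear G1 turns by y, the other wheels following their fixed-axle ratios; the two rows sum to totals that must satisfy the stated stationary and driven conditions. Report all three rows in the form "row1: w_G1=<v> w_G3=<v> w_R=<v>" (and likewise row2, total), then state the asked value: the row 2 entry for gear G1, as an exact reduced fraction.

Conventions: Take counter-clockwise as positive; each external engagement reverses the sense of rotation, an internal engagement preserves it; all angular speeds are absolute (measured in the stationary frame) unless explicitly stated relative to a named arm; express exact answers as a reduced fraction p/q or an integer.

row1: w_G1=0 w_G3=0 w_R=0
row2: w_G1=-36/11 w_G3=1 w_R=0
total: w_G1=-36/11 w_G3=1 w_R=0
asked value: -36/11

topology: planetary set — G1 22T / G2 25T / G3 72T, arm = carrier (Willis)
row 1 (train locked, turned with arm): all members turn x
row 2 — arm fixed, fixed-axis ratios: sun y, ring −(22/72)·y, arm 0
boundary: total ω_arm = x = 0 and total ω_ring = x − (22/72)·y = 1  ⇒  y = -36/11, x = 0
row 2 ring = −(22/72)·(-36/11) = 1
totals (row 1 + row 2): sun 0 + (-36/11) = -36/11, ring 0 + 1 = 1, arm 0 + 0 = 0
asked cell (row2, sun) = -36/11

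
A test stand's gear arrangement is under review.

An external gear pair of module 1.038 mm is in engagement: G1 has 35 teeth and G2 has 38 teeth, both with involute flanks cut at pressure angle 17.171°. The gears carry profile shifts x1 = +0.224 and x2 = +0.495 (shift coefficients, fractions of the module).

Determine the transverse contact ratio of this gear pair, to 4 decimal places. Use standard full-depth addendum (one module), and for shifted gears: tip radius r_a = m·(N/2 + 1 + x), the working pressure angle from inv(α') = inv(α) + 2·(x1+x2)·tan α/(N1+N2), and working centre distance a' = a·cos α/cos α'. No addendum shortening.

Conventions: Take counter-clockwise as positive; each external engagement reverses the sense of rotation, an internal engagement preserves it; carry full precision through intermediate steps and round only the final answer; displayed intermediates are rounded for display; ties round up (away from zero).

recognized (one external pair, fixed centres): single-mesh tooth geometry, m = 1.038, N1 = 35, N2 = 38
base radii: r_b1 = 17.355348, r_b2 = 18.842949
tip radii: r_a1 = 19.435512, r_a2 = 21.273810
inv(α') = inv(17.171°) + 2·(+0.224+0.495)·tan α/(35+38) = 0.01539349  ⇒  α' = 20.20915°
a' = a·cos α / cos α' = 37.8870·cos 17.171°/cos 20.20915° = 38.572930
action lengths: √(r_a1²−r_b1²) = 8.748201, √(r_a2²−r_b2²) = 9.875133
base pitch p_b = π·m·cos α = 3.115625
CR = (8.748201 + 9.875133 − 38.572930·sin 20.20915°)/3.115625 = 1.700586
contact ratio ≈ 1.7006

1.7006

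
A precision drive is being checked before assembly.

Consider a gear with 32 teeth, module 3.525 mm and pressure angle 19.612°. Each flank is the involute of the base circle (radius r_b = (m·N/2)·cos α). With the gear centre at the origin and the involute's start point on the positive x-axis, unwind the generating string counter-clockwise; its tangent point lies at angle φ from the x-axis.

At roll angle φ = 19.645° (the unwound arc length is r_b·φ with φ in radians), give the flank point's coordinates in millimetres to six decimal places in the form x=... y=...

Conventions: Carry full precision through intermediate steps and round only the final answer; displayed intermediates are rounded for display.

x=56.159756 y=0.705467

recognized (one wheel, involute flank): single-mesh tooth geometry, m = 3.525, N = 32
pitch radius r_p = m·N/2 = 3.525·32/2 = 56.400000
base radius r_b = r_p·cos α = 56.400000·cos 19.612° = 53.128077
roll angle φ = 19.645° = 0.34286993 rad
x = r_b·(cos φ + φ·sin φ) = 56.159756
y = r_b·(sin φ − φ·cos φ) = 0.705467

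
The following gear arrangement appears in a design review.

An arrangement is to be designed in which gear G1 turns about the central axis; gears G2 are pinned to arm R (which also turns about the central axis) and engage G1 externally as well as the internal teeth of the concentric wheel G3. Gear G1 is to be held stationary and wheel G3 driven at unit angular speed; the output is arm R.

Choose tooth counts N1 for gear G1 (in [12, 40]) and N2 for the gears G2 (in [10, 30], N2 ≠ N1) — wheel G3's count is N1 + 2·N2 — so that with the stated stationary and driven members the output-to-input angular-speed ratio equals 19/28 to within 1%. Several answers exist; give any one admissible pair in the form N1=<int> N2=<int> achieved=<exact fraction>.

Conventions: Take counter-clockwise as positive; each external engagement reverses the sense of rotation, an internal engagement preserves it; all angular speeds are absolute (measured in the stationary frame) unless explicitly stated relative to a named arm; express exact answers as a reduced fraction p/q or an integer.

N1=18 N2=10 achieved=19/28

class = planetary set [ratio 19/28 wanted; Willis about the carrier]
Willis with ω_sun = 0: ω_arm/ω_ring = N3/(N1+N3); set equal to 19/28  ⇒  N3/N1 = (19/28)/(1 − 19/28) = 19/9
N3 = N1 + 2·N2  ⇒  N2/N1 = (N3/N1 − 1)/2 = (19/9 − 1)/2 = 5/9
smallest multiple with N1 ≥ 12 and N2 ≥ 10: k = 2  ⇒  N1 = 2·9 = 18, N2 = 2·5 = 10 (N1 ≤ 40, N2 ≤ 30, N2 ≠ N1 ✓), N3 = 18 + 2·10 = 38
check: N3/(N1+N3) with N1 = 18, N3 = 38 gives 19/28; |achieved − target| = 0 ≤ 19/2800 ✓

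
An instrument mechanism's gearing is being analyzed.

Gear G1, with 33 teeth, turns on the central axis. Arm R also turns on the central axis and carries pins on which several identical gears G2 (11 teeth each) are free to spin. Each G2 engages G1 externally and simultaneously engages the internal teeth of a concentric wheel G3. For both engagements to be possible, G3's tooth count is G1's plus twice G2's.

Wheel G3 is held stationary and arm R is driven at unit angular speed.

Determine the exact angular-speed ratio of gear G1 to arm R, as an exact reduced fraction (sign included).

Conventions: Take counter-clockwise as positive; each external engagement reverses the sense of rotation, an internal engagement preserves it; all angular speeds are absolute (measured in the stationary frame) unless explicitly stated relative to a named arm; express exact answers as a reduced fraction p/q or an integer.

recognized (axles ride arm R): planetary set, 33/11/55 teeth
ring teeth: 33 + 2·11 = 55
33(ω_sun−ω_arm) = −55(ω_ring−ω_arm),  ω_ring = 0, ω_arm = 1
ω_sun = 1 − (55/33)(0−1) = 8/3
ω_out/ω_in = 8/3

8/3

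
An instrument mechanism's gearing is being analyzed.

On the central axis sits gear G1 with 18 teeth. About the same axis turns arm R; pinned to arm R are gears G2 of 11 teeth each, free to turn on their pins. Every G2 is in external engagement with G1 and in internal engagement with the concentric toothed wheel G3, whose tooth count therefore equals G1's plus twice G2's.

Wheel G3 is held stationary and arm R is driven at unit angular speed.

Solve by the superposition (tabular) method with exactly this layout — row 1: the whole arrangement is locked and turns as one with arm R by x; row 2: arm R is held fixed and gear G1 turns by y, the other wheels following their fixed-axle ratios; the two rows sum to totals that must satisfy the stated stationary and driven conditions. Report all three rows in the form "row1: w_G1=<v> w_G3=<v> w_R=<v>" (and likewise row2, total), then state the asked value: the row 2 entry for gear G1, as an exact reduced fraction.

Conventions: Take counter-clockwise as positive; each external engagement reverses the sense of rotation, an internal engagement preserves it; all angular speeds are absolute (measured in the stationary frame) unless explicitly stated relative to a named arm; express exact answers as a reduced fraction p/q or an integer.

planetary set (18T centre, 11T on arm, 40T internal) — Willis relation
row 1 — lock + rotate with arm: ω_sun = ω_ring = ω_arm = x
superposition row 2 [arm held]: sun y, ring −(18/40)·y, arm 0
boundary: total ω_ring = x − (18/40)·y = 0 and total ω_arm = x = 1  ⇒  y = 20/9, x = 1
row 2 ring = −(18/40)·20/9 = -1
totals (row 1 + row 2): sun 1 + 20/9 = 29/9, ring 1 + (-1) = 0, arm 1 + 0 = 1
asked cell (row2, sun) = 20/9

row1: w_G1=1 w_G3=1 w_R=1
row2: w_G1=20/9 w_G3=-1 w_R=0
total: w_G1=29/9 w_G3=0 w_R=1
asked value: 20/9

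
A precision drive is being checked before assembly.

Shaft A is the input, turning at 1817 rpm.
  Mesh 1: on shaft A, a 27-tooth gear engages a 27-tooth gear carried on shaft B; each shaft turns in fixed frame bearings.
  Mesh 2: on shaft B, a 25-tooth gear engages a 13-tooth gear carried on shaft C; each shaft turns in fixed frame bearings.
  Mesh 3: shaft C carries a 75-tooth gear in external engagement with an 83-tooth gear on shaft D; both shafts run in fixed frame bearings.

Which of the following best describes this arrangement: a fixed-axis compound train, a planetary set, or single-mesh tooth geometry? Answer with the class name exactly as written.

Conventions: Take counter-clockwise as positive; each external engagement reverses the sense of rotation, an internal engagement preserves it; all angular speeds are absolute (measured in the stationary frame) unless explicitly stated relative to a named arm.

class = fixed-axis compound train [3 meshes; 3 ratios multiply, 3 sense flips]
classification: fixed-axis compound train

fixed-axis compound train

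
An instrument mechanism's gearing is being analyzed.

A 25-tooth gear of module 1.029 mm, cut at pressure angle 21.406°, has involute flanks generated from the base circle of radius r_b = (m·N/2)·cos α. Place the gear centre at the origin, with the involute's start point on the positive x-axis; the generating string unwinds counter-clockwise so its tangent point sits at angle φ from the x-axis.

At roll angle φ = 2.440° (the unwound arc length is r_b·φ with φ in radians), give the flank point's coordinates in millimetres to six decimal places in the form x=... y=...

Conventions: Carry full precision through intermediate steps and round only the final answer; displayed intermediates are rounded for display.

x=11.986068 y=0.000308

class = single-mesh tooth geometry [base-circle involute, m = 1.029, 25T]
pitch radius r_p = m·N/2 = 1.029·25/2 = 12.862500
base radius r_b = r_p·cos α = 12.862500·cos 21.406° = 11.975214
roll angle φ = 2.440° = 0.04258603 rad
x = r_b·(cos φ + φ·sin φ) = 11.986068
y = r_b·(sin φ − φ·cos φ) = 0.000308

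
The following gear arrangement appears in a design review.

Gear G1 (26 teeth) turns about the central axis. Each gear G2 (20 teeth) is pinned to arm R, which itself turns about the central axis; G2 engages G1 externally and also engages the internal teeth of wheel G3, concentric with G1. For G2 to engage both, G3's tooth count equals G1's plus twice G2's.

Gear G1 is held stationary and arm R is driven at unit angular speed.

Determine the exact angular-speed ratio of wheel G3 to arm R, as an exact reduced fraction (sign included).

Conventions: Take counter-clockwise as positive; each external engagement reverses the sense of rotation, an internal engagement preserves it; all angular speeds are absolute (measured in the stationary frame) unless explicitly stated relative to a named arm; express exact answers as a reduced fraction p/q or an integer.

recognized (axles ride arm R): planetary set, 26/20/66 teeth
ring teeth: 26 + 2·20 = 66
26(ω_sun−ω_arm) = −66(ω_ring−ω_arm),  ω_sun = 0, ω_arm = 1
ω_ring = 1 − (26/66)(0−1) = 46/33
ω_out/ω_in = 46/33

46/33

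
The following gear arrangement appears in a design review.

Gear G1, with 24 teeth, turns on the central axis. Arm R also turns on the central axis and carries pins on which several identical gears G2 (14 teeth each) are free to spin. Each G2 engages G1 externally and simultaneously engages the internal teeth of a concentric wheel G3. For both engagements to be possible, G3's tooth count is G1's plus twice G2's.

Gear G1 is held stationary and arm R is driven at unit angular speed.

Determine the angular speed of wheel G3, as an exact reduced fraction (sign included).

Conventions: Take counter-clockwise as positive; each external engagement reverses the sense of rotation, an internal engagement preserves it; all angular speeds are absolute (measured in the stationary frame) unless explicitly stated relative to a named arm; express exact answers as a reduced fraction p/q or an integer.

19/13

planetary set (24T centre, 14T on arm, 52T internal) — Willis relation
ring teeth: 24 + 2·14 = 52
24(ω_sun−ω_arm) = −52(ω_ring−ω_arm),  ω_sun = 0, ω_arm = 1
ω_ring = 1 − (24/52)(0−1) = 19/13
exact speed ratio = 19/13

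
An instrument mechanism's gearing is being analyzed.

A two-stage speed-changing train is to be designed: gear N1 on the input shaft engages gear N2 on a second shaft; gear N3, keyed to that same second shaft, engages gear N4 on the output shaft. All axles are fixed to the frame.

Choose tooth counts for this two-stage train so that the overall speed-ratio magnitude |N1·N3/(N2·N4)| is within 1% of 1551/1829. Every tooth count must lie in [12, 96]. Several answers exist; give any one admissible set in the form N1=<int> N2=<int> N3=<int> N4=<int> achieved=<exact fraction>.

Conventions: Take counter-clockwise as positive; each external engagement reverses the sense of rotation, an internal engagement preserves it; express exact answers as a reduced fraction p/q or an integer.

N1=33 N2=31 N3=47 N4=59 achieved=1551/1829

2-stage fixed-axis compound train for ratio 1551/1829
target = 1551/1829 in lowest terms: an exact hit needs N1·N3 = k·1551 and N2·N4 = k·1829 for one integer k, every count in [12, 96]; additionally prefer no 1:1 stage (N1 ≠ N2, N3 ≠ N4)
k = 1: N1·N3 = 1551 = 33·47, N2·N4 = 1829 = 31·59
achieved = 33·47/(31·59) = 1551/1829; |achieved − target| = 0 ≤ 1551/182900 ✓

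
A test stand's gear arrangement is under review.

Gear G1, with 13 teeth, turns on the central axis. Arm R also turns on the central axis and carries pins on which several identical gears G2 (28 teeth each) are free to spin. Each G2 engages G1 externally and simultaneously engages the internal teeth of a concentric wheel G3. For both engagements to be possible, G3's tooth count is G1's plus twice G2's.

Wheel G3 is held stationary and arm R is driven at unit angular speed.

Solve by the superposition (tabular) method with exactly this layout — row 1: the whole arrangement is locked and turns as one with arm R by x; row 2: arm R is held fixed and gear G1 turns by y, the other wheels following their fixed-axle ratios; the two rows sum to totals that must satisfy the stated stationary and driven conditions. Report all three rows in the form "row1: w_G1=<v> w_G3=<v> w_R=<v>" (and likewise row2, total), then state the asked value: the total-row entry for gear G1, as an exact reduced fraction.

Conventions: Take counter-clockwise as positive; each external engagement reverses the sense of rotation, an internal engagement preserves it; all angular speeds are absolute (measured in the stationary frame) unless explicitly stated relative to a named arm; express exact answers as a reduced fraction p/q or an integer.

row1: w_G1=1 w_G3=1 w_R=1
row2: w_G1=69/13 w_G3=-1 w_R=0
total: w_G1=82/13 w_G3=0 w_R=1
asked value: 82/13

planetary set (13T centre, 28T on arm, 69T internal) — Willis relation
superposition row 1 [locked train]: every member turns x
row 2 (arm held, sun turns y): ω_ring = −(13/69)·y, ω_arm = 0
boundary: total ω_ring = x − (13/69)·y = 0 and total ω_arm = x = 1  ⇒  y = 69/13, x = 1
row 2 ring = −(13/69)·69/13 = -1
totals (row 1 + row 2): sun 1 + 69/13 = 82/13, ring 1 + (-1) = 0, arm 1 + 0 = 1
asked cell (total, sun) = 82/13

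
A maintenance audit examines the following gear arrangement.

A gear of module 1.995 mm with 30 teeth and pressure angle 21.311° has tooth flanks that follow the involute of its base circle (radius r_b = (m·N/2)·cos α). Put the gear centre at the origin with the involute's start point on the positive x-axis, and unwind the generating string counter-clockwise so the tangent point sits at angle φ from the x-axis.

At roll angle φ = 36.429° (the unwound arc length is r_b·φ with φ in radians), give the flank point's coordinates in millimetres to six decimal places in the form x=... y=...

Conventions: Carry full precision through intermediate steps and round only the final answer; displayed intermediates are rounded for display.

topology: single-mesh involute geometry — m = 1.995, N = 30
pitch radius r_p = m·N/2 = 1.995·30/2 = 29.925000
base radius r_b = r_p·cos α = 29.925000·cos 21.311° = 27.878773
roll angle φ = 36.429° = 0.63580599 rad
x = r_b·(cos φ + φ·sin φ) = 32.956935
y = r_b·(sin φ − φ·cos φ) = 2.293334

x=32.956935 y=2.293334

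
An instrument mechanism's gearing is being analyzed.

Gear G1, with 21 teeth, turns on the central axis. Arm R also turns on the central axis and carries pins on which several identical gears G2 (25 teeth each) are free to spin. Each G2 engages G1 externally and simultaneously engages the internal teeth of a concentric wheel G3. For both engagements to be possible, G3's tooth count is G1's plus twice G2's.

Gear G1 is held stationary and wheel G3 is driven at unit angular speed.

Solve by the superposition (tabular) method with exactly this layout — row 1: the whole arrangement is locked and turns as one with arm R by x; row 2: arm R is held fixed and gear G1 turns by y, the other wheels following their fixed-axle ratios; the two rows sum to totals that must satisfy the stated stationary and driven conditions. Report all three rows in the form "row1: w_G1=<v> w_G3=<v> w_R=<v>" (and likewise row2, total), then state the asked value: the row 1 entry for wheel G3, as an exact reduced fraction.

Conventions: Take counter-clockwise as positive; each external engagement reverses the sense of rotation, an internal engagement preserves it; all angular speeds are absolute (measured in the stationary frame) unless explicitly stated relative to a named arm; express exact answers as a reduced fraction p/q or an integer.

class = planetary set [G3 = 21+2·25 = 71; Willis about the carrier]
row 1: whole set turns with the arm by x
row 2: sun turns y, ring = −(21/71)·y, arm 0
boundary: total ω_sun = x + y = 0 and total ω_ring = x − (21/71)·y = 1  ⇒  y = -71/92, x = 71/92
row 2 ring = −(21/71)·(-71/92) = 21/92
totals (row 1 + row 2): sun 71/92 + (-71/92) = 0, ring 71/92 + 21/92 = 1, arm 71/92 + 0 = 71/92
asked cell (row1, ring) = 71/92

row1: w_G1=71/92 w_G3=71/92 w_R=71/92
row2: w_G1=-71/92 w_G3=21/92 w_R=0
total: w_G1=0 w_G3=1 w_R=71/92
asked value: 71/92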